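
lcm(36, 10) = 180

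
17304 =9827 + 7477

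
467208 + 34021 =501229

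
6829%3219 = 391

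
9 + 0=9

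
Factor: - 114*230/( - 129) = 2^2*5^1*19^1*23^1*43^( - 1) =8740/43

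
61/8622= 61/8622 = 0.01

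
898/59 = 898/59 = 15.22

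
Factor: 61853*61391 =11^2*5581^1*5623^1 = 3797217523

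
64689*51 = 3299139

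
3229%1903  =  1326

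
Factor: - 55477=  - 29^1*1913^1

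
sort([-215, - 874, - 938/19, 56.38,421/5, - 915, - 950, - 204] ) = [- 950,-915 ,  -  874, - 215, - 204,-938/19, 56.38  ,  421/5]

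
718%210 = 88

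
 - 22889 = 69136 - 92025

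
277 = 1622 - 1345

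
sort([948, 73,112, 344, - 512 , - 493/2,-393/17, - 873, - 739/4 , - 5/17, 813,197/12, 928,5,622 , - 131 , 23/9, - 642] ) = [ - 873, -642,-512 ,-493/2, - 739/4, - 131, - 393/17, - 5/17 , 23/9,5,197/12,73, 112,344,622, 813, 928, 948] 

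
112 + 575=687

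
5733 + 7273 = 13006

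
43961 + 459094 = 503055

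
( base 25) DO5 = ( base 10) 8730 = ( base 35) 74F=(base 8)21032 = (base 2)10001000011010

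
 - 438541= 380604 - 819145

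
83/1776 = 83/1776 = 0.05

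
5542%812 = 670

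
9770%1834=600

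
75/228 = 25/76 = 0.33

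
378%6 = 0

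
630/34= 315/17 = 18.53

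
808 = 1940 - 1132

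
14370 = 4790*3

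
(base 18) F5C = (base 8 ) 11542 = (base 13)2349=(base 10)4962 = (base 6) 34550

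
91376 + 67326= 158702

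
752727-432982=319745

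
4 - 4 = 0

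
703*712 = 500536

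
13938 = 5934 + 8004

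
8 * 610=4880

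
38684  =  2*19342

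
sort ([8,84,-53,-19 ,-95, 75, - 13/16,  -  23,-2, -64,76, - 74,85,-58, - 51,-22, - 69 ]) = [  -  95,-74, - 69,-64,  -  58, - 53,-51, - 23,-22,-19,-2,-13/16, 8, 75,76, 84  ,  85 ] 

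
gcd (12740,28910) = 490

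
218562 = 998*219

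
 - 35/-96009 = 35/96009 = 0.00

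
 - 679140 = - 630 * 1078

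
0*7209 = 0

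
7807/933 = 8+343/933 = 8.37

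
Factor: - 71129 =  - 71129^1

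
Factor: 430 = 2^1 *5^1*43^1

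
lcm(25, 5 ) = 25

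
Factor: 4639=4639^1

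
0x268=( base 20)1AG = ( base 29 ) l7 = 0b1001101000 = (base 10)616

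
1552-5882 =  - 4330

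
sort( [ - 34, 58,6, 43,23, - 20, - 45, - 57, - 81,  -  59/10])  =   [ - 81,-57, - 45, - 34, - 20,-59/10, 6,23,43, 58]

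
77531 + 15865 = 93396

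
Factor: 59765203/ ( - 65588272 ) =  - 2^(-4 )*19^1*23^( - 1 )*37^(- 1 )*349^1*4817^(-1 ) * 9013^1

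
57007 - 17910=39097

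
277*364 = 100828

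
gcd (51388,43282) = 2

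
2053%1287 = 766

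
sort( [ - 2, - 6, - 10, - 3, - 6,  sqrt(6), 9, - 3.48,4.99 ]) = [ - 10, -6, - 6,-3.48,-3, -2,sqrt( 6),4.99,  9] 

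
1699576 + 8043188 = 9742764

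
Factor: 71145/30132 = 85/36 = 2^( - 2 ) *3^ ( -2 )*5^1*17^1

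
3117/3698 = 3117/3698 = 0.84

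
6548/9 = 727+5/9 = 727.56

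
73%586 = 73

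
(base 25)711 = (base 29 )56M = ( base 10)4401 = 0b1000100110001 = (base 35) 3kq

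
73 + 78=151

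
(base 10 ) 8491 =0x212B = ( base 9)12574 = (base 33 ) 7qa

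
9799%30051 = 9799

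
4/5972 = 1/1493 = 0.00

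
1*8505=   8505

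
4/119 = 4/119 = 0.03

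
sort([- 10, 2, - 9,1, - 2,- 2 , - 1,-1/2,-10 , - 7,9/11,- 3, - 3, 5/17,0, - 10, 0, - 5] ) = [ - 10,- 10, - 10,-9,  -  7, - 5,  -  3, - 3, - 2, - 2, - 1, - 1/2, 0,0 , 5/17,  9/11,1,2 ] 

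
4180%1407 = 1366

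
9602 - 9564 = 38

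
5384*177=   952968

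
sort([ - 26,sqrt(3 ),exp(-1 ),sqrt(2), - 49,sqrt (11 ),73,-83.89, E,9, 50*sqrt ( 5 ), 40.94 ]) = [ - 83.89, - 49 ,-26,exp ( - 1),sqrt(2),sqrt(3),E, sqrt(11 ),9,40.94,73, 50*sqrt( 5) ]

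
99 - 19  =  80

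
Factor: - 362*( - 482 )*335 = 58452140=2^2*5^1*67^1  *181^1*241^1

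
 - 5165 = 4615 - 9780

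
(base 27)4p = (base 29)4H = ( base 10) 133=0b10000101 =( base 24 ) 5d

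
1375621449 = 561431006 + 814190443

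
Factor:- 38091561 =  - 3^1*19^1*668273^1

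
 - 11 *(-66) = 726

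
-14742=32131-46873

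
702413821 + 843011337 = 1545425158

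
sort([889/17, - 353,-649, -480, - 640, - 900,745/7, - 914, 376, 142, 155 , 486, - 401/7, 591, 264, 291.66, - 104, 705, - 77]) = [ - 914, - 900, - 649, - 640,-480, - 353,-104, - 77, -401/7, 889/17, 745/7, 142,155,264, 291.66,376,486, 591,705 ] 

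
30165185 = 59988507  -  29823322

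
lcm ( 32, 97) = 3104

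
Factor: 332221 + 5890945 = 6223166 =2^1 * 157^1*19819^1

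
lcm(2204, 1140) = 33060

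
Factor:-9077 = -29^1*313^1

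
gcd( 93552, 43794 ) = 6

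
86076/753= 28692/251=114.31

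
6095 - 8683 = -2588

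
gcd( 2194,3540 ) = 2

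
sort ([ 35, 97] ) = [35,97]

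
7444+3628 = 11072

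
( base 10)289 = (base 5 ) 2124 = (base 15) 144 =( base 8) 441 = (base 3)101201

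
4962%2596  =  2366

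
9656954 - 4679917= 4977037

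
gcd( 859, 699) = 1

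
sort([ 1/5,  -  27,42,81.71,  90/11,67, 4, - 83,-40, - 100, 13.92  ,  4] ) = [ - 100,- 83, - 40, - 27 , 1/5,4,4, 90/11, 13.92,42,  67, 81.71 ] 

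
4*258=1032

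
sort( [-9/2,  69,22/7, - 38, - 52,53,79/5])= [  -  52, - 38, - 9/2,22/7, 79/5,53,69] 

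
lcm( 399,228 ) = 1596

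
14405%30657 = 14405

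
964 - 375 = 589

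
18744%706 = 388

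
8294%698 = 616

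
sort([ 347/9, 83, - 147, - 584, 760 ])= [ - 584, - 147, 347/9,  83, 760]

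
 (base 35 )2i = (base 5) 323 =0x58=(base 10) 88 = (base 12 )74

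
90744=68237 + 22507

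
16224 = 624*26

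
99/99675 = 11/11075 = 0.00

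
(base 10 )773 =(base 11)643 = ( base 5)11043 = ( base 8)1405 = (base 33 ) NE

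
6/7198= 3/3599 = 0.00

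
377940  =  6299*60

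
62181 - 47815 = 14366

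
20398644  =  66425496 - 46026852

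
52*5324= 276848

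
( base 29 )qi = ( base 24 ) 184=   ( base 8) 1404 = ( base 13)475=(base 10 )772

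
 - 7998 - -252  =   - 7746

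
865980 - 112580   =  753400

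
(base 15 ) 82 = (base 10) 122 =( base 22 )5C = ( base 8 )172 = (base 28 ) 4A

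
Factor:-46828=-2^2*23^1 * 509^1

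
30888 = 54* 572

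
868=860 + 8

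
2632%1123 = 386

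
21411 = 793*27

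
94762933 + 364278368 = 459041301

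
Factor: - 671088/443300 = - 492/325 =-2^2*3^1 * 5^(  -  2)*13^ (-1)*41^1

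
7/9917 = 7/9917 = 0.00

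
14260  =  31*460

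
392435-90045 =302390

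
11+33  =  44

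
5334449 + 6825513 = 12159962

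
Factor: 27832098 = 2^1*3^1*7^2*137^1*691^1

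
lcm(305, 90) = 5490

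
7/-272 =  - 7/272=-0.03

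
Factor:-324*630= - 204120 = -  2^3*3^6*5^1*7^1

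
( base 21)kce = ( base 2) 10001101111110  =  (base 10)9086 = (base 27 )cce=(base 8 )21576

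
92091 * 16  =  1473456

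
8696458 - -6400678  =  15097136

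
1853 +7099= 8952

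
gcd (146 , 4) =2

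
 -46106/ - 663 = 46106/663 = 69.54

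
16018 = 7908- - 8110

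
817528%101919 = 2176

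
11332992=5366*2112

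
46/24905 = 46/24905 = 0.00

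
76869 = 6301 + 70568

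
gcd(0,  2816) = 2816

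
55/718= 55/718 =0.08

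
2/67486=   1/33743=   0.00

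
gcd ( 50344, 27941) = 1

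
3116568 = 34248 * 91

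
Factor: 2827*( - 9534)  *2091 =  -56357924238 = - 2^1*3^2*7^1*11^1*17^1*41^1*227^1*257^1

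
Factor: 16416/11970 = 48/35 = 2^4*3^1*5^(-1)*7^(-1 ) 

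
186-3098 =-2912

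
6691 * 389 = 2602799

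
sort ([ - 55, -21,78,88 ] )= [-55, - 21,78,88 ]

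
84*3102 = 260568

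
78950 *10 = 789500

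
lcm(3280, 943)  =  75440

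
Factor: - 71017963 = -71^1*1000253^1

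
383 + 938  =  1321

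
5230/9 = 581 + 1/9=   581.11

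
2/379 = 2/379 =0.01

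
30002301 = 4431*6771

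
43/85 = 43/85 =0.51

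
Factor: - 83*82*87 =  - 2^1 * 3^1*29^1*41^1*83^1 = -592122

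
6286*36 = 226296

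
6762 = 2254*3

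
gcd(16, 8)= 8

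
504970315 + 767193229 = 1272163544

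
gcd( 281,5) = 1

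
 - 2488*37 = - 92056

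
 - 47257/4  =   - 47257/4= - 11814.25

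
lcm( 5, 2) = 10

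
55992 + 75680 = 131672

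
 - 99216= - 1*99216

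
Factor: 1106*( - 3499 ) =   -  3869894 = - 2^1 * 7^1*79^1*3499^1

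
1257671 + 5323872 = 6581543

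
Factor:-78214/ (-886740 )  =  39107/443370 =2^( - 1 )*3^( - 1)*5^( - 1)*14779^( - 1 )*39107^1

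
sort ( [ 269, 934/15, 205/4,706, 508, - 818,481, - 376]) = [ - 818, - 376, 205/4,934/15,269,481,508, 706 ]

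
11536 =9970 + 1566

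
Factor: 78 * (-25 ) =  - 1950= - 2^1*3^1*5^2*13^1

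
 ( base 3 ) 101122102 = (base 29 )96H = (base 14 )2B84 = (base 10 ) 7760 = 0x1E50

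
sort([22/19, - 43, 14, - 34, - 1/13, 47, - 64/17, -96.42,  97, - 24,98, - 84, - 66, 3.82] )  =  [ - 96.42,-84, - 66,- 43, - 34, - 24,-64/17,-1/13,22/19,3.82,14,47,  97,98 ] 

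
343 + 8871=9214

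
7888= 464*17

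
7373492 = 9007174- 1633682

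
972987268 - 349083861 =623903407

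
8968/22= 4484/11=407.64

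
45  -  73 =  - 28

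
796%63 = 40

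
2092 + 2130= 4222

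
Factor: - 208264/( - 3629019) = 2^3*3^( - 1) * 7^1*  19^( - 1 ) * 3719^1 * 63667^( - 1 )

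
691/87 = 7+82/87 = 7.94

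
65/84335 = 13/16867 = 0.00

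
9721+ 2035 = 11756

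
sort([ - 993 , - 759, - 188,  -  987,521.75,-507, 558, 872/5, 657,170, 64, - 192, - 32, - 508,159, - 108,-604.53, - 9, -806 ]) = [-993, - 987, - 806, - 759, - 604.53,-508,-507 , - 192, - 188 , - 108, -32, - 9, 64, 159, 170, 872/5, 521.75, 558, 657] 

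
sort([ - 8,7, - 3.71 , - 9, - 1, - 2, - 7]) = [ - 9,-8, - 7, - 3.71, - 2 , - 1,7 ] 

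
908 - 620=288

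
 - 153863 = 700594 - 854457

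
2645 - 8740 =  - 6095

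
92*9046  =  832232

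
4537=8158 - 3621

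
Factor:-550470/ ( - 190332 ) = 2^( - 1) * 3^( - 1)*5^1*17^ (  -  1 )*59^1 = 295/102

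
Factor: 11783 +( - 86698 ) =-74915 =-5^1 * 14983^1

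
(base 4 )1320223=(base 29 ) 959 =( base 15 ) 244D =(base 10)7723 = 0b1111000101011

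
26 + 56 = 82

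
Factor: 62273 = 62273^1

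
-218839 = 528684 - 747523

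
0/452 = 0 = 0.00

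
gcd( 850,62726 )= 2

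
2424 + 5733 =8157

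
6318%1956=450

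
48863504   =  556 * 87884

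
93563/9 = 93563/9 = 10395.89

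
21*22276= 467796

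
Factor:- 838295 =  - 5^1*389^1*431^1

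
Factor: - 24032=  - 2^5*751^1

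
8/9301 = 8/9301= 0.00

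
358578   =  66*5433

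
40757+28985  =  69742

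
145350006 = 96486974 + 48863032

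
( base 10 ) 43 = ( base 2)101011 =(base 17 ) 29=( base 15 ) 2D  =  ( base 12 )37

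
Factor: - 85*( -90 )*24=183600= 2^4*3^3*5^2*17^1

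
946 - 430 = 516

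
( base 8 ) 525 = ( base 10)341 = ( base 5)2331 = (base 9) 418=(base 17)131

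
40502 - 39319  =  1183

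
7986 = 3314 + 4672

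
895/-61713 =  - 895/61713 =- 0.01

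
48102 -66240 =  - 18138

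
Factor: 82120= 2^3*5^1*2053^1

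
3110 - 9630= - 6520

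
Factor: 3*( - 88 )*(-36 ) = 2^5*3^3*11^1 = 9504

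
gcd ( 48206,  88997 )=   1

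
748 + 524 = 1272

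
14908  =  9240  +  5668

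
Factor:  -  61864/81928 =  - 7^( - 2) * 37^1 = -37/49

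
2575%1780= 795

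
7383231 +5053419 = 12436650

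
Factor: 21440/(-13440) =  - 2^( - 1)*3^(-1 )*7^( - 1)*67^1 = -  67/42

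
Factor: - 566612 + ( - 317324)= - 883936=-2^5*23^1*1201^1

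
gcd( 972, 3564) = 324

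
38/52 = 19/26 = 0.73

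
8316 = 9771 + -1455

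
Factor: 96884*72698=7043273032  =  2^3*53^1*163^1 * 223^1*457^1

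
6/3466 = 3/1733 = 0.00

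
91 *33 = 3003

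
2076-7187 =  - 5111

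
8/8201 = 8/8201 = 0.00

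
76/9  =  76/9 = 8.44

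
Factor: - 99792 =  - 2^4*3^4*7^1*11^1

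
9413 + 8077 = 17490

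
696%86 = 8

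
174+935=1109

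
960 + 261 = 1221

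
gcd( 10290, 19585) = 5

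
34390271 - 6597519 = 27792752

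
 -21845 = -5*4369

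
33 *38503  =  1270599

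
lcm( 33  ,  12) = 132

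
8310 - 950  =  7360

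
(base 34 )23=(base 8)107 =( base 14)51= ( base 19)3e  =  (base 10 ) 71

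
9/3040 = 9/3040 = 0.00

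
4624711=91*50821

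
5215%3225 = 1990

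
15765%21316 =15765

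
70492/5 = 70492/5  =  14098.40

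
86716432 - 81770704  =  4945728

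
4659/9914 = 4659/9914 = 0.47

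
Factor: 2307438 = 2^1* 3^2*7^1*18313^1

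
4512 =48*94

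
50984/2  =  25492=25492.00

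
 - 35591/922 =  - 39 + 367/922= - 38.60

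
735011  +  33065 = 768076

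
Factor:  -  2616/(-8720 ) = 3/10 =2^(  -  1 )*3^1*5^( - 1)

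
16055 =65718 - 49663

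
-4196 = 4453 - 8649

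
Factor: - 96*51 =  - 2^5 * 3^2 * 17^1 = -4896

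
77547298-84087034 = - 6539736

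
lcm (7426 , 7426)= 7426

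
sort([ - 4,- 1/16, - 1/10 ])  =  [-4, - 1/10, -1/16]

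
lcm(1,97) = 97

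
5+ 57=62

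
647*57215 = 37018105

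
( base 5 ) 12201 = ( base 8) 1636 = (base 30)10q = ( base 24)1EE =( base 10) 926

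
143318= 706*203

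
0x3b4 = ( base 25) 1CN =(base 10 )948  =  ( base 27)183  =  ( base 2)1110110100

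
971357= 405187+566170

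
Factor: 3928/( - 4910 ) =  - 2^2 * 5^ ( - 1 ) = -  4/5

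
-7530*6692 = - 50390760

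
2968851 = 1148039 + 1820812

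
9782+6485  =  16267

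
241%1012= 241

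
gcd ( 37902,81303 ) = 3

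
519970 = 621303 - 101333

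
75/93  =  25/31 = 0.81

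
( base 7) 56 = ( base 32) 19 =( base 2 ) 101001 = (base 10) 41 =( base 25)1G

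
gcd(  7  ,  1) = 1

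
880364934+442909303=1323274237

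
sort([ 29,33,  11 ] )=[ 11 , 29,33]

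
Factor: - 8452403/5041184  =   - 2^( - 5) * 263^( - 1 ) * 599^( - 1 )*8452403^1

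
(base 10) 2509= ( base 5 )40014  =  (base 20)659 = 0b100111001101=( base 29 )2sf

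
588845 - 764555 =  - 175710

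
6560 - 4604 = 1956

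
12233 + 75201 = 87434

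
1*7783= 7783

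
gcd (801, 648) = 9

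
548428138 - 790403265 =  - 241975127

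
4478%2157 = 164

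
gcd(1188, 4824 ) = 36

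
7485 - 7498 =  - 13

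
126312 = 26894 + 99418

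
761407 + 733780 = 1495187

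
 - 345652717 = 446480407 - 792133124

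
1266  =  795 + 471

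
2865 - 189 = 2676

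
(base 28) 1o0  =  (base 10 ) 1456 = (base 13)880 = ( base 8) 2660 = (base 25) 286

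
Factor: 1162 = 2^1*7^1*83^1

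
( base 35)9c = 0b101000111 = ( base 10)327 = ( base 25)D2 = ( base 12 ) 233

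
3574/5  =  714 + 4/5 = 714.80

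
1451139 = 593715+857424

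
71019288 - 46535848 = 24483440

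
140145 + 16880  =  157025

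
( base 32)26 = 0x46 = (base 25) 2K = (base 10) 70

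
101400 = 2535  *40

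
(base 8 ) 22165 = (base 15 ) 2b73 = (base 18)1ae9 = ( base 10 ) 9333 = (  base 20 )136D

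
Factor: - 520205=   -  5^1*7^1*89^1*167^1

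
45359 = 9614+35745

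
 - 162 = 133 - 295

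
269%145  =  124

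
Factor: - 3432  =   - 2^3*3^1*11^1*13^1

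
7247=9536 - 2289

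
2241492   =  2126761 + 114731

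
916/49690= 458/24845=0.02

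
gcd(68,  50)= 2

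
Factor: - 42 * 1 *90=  - 2^2* 3^3* 5^1*7^1=- 3780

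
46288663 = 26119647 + 20169016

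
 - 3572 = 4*( - 893 ) 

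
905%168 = 65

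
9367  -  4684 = 4683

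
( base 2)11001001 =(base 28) 75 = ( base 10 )201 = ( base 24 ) 89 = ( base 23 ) 8h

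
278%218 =60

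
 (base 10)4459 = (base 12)26B7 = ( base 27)634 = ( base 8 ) 10553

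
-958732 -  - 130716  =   - 828016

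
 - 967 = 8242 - 9209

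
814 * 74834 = 60914876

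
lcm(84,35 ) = 420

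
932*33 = 30756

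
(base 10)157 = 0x9d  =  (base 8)235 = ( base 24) 6D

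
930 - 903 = 27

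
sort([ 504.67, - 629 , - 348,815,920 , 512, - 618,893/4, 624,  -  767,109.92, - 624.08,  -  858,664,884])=[ - 858, - 767,-629,-624.08, - 618, - 348,109.92,893/4,504.67, 512,624,664,815, 884,920]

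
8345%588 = 113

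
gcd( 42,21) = 21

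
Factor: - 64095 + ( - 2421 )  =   - 66516  =  - 2^2* 3^1*23^1 * 241^1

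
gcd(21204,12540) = 228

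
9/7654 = 9/7654 = 0.00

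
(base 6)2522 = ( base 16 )272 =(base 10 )626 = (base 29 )LH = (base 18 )1ge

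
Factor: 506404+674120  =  2^2*3^1 * 98377^1  =  1180524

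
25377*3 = 76131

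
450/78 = 75/13 = 5.77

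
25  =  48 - 23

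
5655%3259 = 2396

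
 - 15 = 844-859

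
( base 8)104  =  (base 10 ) 68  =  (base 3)2112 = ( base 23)2m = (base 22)32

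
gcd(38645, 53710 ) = 655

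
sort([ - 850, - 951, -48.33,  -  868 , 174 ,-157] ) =[ - 951,-868 , - 850,-157,-48.33,  174] 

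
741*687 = 509067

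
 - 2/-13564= 1/6782=0.00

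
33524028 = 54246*618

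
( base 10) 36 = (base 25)1b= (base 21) 1f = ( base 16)24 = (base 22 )1e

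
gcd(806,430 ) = 2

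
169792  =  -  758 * (-224)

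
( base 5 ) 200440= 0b1100011100010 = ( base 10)6370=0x18E2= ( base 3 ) 22201221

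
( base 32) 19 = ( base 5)131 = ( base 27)1E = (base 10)41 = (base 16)29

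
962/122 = 7 + 54/61  =  7.89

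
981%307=60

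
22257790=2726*8165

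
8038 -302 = 7736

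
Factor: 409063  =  409063^1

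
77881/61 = 1276+ 45/61 =1276.74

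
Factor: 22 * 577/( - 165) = -1154/15 = - 2^1* 3^( - 1 )*  5^ ( - 1)*577^1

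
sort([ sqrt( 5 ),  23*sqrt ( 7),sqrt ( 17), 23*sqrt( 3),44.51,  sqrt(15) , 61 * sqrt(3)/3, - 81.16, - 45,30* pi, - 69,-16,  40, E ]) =[-81.16, - 69, - 45,-16,sqrt( 5 ), E,sqrt( 15) , sqrt( 17), 61*sqrt ( 3 ) /3, 23*sqrt( 3),40,44.51,  23 * sqrt(7), 30* pi ]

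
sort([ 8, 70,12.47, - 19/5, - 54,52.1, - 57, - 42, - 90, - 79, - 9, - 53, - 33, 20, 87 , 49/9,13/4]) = [ - 90,-79, - 57, - 54, - 53, - 42 , - 33 , - 9 , -19/5, 13/4 , 49/9, 8,12.47, 20,  52.1,  70,87]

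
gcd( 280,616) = 56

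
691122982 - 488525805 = 202597177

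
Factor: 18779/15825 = 89/75 = 3^(-1)*5^(-2)*89^1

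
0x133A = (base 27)6K8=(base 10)4922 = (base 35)40M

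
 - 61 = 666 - 727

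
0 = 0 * 2299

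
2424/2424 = 1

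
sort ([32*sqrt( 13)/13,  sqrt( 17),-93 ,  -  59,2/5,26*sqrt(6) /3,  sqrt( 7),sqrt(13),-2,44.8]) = [ - 93,-59,- 2,2/5, sqrt( 7),sqrt( 13),sqrt( 17),32*sqrt( 13 ) /13,26*sqrt( 6)/3,44.8 ] 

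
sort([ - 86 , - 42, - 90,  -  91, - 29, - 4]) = [ -91,- 90,  -  86,- 42, - 29, - 4 ] 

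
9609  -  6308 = 3301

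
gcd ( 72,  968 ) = 8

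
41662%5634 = 2224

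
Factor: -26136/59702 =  - 13068/29851 = -  2^2*3^3*11^2*29851^(-1)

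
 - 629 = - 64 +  - 565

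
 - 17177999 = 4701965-21879964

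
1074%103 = 44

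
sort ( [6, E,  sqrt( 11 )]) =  [E , sqrt(11 ),6 ] 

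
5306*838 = 4446428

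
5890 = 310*19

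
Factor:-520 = -2^3*5^1*13^1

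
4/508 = 1/127 =0.01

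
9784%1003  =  757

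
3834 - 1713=2121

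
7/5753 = 7/5753 = 0.00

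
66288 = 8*8286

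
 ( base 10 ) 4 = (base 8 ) 4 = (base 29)4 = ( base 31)4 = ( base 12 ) 4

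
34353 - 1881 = 32472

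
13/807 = 13/807   =  0.02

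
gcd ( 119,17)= 17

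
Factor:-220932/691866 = -38/119=- 2^1*7^( -1)*17^( - 1)*19^1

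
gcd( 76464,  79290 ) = 18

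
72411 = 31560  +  40851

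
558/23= 24 + 6/23  =  24.26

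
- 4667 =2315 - 6982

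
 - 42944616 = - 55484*774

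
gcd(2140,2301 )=1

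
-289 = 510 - 799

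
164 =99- - 65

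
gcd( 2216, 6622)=2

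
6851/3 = 2283+ 2/3 = 2283.67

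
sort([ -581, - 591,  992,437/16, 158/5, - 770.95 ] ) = [  -  770.95,  -  591, - 581 , 437/16,158/5,  992 ] 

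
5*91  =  455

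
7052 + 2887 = 9939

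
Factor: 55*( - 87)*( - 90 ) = 430650 = 2^1*3^3*5^2*11^1 * 29^1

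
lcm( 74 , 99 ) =7326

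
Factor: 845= 5^1*13^2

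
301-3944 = -3643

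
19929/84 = 949/4=237.25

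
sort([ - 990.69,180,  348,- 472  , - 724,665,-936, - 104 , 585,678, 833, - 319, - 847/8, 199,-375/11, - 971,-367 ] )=[ - 990.69, - 971, - 936 , - 724, - 472, - 367,  -  319, - 847/8 , - 104,-375/11 , 180,199,348,585, 665,678,833 ] 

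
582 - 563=19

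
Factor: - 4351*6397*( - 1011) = 28139513817  =  3^1*19^1 * 229^1*337^1*6397^1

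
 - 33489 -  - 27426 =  - 6063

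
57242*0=0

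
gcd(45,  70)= 5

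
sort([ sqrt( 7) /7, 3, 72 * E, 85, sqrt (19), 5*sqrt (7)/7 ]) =[ sqrt( 7 ) /7, 5*sqrt (7 ) /7, 3 , sqrt(19), 85, 72 * E]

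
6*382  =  2292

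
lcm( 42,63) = 126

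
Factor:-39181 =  - 39181^1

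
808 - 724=84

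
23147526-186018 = 22961508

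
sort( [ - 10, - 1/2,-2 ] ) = [ - 10, - 2, - 1/2 ]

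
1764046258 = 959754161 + 804292097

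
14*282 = 3948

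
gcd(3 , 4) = 1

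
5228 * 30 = 156840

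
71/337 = 71/337 = 0.21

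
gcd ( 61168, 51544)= 8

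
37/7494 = 37/7494 = 0.00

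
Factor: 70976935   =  5^1*14195387^1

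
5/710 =1/142 = 0.01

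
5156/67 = 76+64/67 = 76.96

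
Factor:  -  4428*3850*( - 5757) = 2^3*3^4 *5^2* 7^1*11^1*19^1*41^1 * 101^1 =98144184600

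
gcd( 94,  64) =2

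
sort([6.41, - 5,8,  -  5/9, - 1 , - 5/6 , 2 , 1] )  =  [ - 5,  -  1 , - 5/6, - 5/9,  1 , 2,6.41, 8]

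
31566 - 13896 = 17670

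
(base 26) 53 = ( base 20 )6D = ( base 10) 133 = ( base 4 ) 2011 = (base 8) 205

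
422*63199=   26669978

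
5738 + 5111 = 10849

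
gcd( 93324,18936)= 12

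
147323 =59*2497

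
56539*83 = 4692737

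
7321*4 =29284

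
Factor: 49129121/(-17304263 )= -757^( -1 )  *  2399^1*20479^1*22859^(-1 ) 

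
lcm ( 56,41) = 2296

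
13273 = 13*1021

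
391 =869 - 478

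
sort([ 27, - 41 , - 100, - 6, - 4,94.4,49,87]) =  [ - 100,  -  41, - 6 , - 4, 27,49, 87, 94.4]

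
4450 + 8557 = 13007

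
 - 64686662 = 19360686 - 84047348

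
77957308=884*88187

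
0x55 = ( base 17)50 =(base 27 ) 34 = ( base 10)85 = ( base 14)61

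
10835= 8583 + 2252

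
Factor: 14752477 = 14752477^1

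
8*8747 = 69976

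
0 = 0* 360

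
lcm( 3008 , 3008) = 3008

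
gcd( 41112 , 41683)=571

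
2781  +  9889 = 12670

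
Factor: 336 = 2^4*3^1*7^1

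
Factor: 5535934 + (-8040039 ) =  - 5^1*19^1*43^1*613^1 = - 2504105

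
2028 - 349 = 1679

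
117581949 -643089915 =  - 525507966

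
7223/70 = 103 + 13/70 = 103.19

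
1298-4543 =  - 3245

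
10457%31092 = 10457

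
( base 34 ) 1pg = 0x7E6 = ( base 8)3746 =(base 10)2022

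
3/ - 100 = - 1 + 97/100=- 0.03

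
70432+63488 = 133920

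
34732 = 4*8683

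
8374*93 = 778782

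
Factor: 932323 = 7^2* 53^1*359^1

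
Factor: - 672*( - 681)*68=2^7*3^2*7^1*17^1* 227^1 = 31118976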